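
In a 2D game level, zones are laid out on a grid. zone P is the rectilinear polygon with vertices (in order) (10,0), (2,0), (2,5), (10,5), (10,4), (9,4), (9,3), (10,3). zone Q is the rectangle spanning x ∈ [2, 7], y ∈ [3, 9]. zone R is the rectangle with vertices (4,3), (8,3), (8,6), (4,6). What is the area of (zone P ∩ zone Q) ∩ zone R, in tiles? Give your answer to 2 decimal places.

The region (zone P ∩ zone Q) ∩ zone R is the polygon with vertices (7,5), (7,3), (4,3), (4,5).
By the shoelace formula its area is 6.00.

6.00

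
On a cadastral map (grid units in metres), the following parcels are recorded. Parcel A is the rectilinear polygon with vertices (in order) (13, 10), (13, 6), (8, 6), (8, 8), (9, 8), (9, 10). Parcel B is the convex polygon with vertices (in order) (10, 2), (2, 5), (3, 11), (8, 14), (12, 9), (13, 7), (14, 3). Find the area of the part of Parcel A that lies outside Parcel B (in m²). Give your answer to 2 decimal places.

2.40

|Parcel A| = 18, |Parcel A∩Parcel B| = 15.6.
|Parcel A ∖ Parcel B| = |Parcel A| − |Parcel A∩Parcel B| = 18 − 15.6 = 2.40.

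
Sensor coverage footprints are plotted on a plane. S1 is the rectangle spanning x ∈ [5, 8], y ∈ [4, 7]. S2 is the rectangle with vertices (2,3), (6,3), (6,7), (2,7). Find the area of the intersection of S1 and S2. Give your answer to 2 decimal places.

3.00

|S1∩S2|: x∈[5,6], y∈[4,7] → 1·3 = 3.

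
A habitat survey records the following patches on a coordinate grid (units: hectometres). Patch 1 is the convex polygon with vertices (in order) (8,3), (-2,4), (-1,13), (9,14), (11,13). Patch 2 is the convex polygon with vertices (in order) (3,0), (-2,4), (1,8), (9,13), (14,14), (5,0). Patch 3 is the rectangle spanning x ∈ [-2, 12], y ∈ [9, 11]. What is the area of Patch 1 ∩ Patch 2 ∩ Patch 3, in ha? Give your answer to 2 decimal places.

11.80

The intersection is the polygon with vertices (5.8,11), (10.4,11), (9.8,9), (2.6,9).
By the shoelace formula its area is 11.80.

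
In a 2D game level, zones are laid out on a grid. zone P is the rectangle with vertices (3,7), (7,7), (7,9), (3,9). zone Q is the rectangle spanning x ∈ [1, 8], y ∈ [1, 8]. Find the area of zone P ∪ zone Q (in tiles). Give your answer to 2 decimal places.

By inclusion–exclusion:
Individual areas: |zone P| = 8, |zone Q| = 49.
|zone P∩zone Q|: x∈[3,7], y∈[7,8] → 4·1 = 4.
|zone P ∪ zone Q| = 57 − 4 = 53.00.

53.00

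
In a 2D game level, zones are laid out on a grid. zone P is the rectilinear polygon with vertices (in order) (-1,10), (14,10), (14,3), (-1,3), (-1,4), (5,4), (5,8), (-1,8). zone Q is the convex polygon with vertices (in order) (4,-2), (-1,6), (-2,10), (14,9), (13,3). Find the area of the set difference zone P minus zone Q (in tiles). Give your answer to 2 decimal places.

12.53

|zone P| = 81, |zone P∩zone Q| = 68.4688.
|zone P ∖ zone Q| = |zone P| − |zone P∩zone Q| = 81 − 68.4688 = 12.53.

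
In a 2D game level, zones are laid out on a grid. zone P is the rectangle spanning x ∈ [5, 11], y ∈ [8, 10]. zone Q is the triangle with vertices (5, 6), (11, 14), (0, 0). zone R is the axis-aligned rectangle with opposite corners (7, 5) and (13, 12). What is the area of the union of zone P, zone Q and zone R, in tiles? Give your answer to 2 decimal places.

47.43

By inclusion–exclusion:
Individual areas: |zone P| = 12, |zone Q| = 2, |zone R| = 42.
|zone P∩zone Q| = 0.3571.
|zone P∩zone R|: x∈[7,11], y∈[8,10] → 4·2 = 8.
|zone Q∩zone R| = 0.4134.
|zone P∩zone Q∩zone R| = 0.1991.
|zone P ∪ zone Q ∪ zone R| = 56 − 8.7706 + 0.1991 = 47.43.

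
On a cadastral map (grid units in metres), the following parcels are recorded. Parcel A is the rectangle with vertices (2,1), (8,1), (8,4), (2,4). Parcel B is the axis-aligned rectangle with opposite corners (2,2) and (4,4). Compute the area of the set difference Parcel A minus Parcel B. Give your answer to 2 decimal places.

14.00

|Parcel A∩Parcel B|: x∈[2,4], y∈[2,4] → 2·2 = 4.
|Parcel A| = 18.
|Parcel A ∖ Parcel B| = |Parcel A| − |Parcel A∩Parcel B| = 18 − 4 = 14.00.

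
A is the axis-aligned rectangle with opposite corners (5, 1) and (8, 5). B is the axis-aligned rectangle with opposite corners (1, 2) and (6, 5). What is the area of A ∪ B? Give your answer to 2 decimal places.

By inclusion–exclusion:
Individual areas: |A| = 12, |B| = 15.
|A∩B|: x∈[5,6], y∈[2,5] → 1·3 = 3.
|A ∪ B| = 27 − 3 = 24.00.

24.00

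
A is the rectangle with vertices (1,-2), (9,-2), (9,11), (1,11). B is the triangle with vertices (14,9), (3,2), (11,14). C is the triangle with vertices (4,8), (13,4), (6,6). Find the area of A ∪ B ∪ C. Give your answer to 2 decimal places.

By inclusion–exclusion:
Individual areas: |A| = 104, |B| = 38, |C| = 5.
|A∩B| = 15.5455.
|A∩C| = 3.7302.
|B∩C| = 2.3265.
|A∩B∩C| = 2.3265.
|A ∪ B ∪ C| = 147 − 21.6021 + 2.3265 = 127.72.

127.72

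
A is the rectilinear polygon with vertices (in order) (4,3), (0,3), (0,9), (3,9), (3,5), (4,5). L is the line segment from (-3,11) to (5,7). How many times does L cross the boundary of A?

The segment meets the boundary at (3,8), (1,9).

2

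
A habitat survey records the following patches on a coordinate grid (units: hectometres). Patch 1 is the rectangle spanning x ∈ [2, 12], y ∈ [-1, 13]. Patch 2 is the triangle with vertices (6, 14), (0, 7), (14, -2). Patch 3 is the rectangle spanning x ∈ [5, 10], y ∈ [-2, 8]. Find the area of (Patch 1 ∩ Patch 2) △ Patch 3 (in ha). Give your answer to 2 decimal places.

|Patch 1 ∩ Patch 2| = 68.9881.
|(Patch 1 ∩ Patch 2) ∩ Patch 3| = 28.1071.
|(Patch 1 ∩ Patch 2) △ Patch 3| = 68.9881 + 50 − 56.2143 = 62.77.

62.77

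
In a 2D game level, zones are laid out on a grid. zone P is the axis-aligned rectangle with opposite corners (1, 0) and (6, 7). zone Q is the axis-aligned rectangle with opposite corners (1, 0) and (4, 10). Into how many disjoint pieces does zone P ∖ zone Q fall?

1

zone P ∖ zone Q is a single connected region.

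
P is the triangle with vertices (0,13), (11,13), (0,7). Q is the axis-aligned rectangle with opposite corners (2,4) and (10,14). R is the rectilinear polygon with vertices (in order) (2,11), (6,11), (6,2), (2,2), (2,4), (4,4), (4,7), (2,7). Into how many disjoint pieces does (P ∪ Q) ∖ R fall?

2

(P ∪ Q) ∖ R splits into 2 disjoint pieces (area 63.1818, area 6).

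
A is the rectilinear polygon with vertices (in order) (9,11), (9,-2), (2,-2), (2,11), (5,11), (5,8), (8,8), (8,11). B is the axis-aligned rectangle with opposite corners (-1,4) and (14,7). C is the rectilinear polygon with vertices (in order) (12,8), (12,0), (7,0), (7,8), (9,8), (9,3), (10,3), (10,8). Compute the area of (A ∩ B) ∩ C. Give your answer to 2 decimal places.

6.00

The region (A ∩ B) ∩ C is the polygon with vertices (7,4), (7,7), (9,7), (9,4).
By the shoelace formula its area is 6.00.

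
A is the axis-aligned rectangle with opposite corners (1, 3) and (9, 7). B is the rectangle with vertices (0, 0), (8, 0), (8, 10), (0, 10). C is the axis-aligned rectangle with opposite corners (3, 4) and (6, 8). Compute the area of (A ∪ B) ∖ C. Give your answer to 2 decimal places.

|A ∪ B| = 84.
|(A ∪ B) ∩ C| = 12.
|(A ∪ B) ∖ C| = 84 − 12 = 72.00.

72.00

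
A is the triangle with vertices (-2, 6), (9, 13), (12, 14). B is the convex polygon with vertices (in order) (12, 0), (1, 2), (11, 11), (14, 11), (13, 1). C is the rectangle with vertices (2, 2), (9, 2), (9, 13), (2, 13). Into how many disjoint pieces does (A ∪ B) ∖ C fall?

(A ∪ B) ∖ C splits into 3 disjoint pieces (area 1.0714, area 0.5195, area 52.15).

3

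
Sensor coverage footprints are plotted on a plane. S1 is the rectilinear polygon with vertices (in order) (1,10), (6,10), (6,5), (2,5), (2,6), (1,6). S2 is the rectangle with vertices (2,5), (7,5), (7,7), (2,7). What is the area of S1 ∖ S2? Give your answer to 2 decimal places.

|S1| = 24, |S1∩S2| = 8.
|S1 ∖ S2| = |S1| − |S1∩S2| = 24 − 8 = 16.00.

16.00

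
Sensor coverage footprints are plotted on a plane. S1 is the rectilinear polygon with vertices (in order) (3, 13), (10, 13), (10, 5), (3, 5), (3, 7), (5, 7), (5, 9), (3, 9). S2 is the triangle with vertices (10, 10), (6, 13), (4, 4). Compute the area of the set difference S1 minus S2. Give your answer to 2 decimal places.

31.64

|S1| = 52, |S1∩S2| = 20.3611.
|S1 ∖ S2| = |S1| − |S1∩S2| = 52 − 20.3611 = 31.64.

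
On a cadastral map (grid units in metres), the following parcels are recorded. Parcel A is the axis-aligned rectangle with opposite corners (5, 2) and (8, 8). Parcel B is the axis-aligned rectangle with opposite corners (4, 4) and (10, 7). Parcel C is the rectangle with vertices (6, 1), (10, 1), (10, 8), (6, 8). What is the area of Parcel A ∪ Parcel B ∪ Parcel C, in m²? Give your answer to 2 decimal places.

37.00

By inclusion–exclusion:
Individual areas: |Parcel A| = 18, |Parcel B| = 18, |Parcel C| = 28.
|Parcel A∩Parcel B|: x∈[5,8], y∈[4,7] → 3·3 = 9.
|Parcel A∩Parcel C|: x∈[6,8], y∈[2,8] → 2·6 = 12.
|Parcel B∩Parcel C|: x∈[6,10], y∈[4,7] → 4·3 = 12.
|Parcel A∩Parcel B∩Parcel C| = 6.
|Parcel A ∪ Parcel B ∪ Parcel C| = 64 − 33 + 6 = 37.00.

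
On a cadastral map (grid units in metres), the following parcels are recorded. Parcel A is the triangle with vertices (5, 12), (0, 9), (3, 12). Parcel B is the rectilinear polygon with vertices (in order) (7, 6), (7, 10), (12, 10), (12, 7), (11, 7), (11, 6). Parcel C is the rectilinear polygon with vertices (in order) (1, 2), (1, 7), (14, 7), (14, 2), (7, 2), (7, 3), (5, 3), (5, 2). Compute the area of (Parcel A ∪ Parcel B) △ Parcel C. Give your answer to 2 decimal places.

|Parcel A ∪ Parcel B| = 22.
|(Parcel A ∪ Parcel B) ∩ Parcel C| = 4.
|(Parcel A ∪ Parcel B) △ Parcel C| = 22 + 63 − 8 = 77.00.

77.00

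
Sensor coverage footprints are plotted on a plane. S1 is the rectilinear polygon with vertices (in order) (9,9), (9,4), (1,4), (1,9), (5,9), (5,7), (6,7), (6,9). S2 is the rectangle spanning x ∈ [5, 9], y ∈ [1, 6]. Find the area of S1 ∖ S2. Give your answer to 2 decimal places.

30.00

|S1| = 38, |S1∩S2| = 8.
|S1 ∖ S2| = |S1| − |S1∩S2| = 38 − 8 = 30.00.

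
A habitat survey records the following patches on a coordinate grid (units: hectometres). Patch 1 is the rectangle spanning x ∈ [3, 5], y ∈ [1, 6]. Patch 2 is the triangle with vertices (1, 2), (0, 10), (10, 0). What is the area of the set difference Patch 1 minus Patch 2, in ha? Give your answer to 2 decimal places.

1.17

|Patch 1| = 10, |Patch 1∩Patch 2| = 8.8333.
|Patch 1 ∖ Patch 2| = |Patch 1| − |Patch 1∩Patch 2| = 10 − 8.8333 = 1.17.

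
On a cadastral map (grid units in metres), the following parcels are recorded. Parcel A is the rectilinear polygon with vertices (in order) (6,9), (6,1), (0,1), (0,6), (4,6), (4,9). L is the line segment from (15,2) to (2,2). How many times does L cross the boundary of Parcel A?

The segment meets the boundary at (6,2).

1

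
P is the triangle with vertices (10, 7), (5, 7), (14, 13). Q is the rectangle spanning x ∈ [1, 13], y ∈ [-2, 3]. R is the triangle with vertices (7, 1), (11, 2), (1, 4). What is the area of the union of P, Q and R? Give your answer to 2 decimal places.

76.50

By inclusion–exclusion:
Individual areas: |P| = 15, |Q| = 60, |R| = 9.
|P∩Q| = 0.
|P∩R| = 0.
|Q∩R| = 7.5.
|P∩Q∩R| = 0.
|P ∪ Q ∪ R| = 84 − 7.5 + 0 = 76.50.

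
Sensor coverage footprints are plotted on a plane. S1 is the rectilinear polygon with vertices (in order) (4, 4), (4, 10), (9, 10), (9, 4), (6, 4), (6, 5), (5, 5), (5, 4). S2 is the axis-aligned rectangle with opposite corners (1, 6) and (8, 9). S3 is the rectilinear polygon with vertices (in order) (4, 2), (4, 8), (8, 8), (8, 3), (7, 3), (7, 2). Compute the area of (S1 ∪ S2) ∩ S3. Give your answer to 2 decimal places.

15.00

|S1 ∪ S2| = 38.
|(S1 ∪ S2) ∩ S3| = 15.00.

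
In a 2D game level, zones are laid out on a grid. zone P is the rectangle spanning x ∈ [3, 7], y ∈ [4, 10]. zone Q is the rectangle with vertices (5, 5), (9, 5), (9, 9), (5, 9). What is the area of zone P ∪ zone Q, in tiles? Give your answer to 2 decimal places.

32.00

By inclusion–exclusion:
Individual areas: |zone P| = 24, |zone Q| = 16.
|zone P∩zone Q|: x∈[5,7], y∈[5,9] → 2·4 = 8.
|zone P ∪ zone Q| = 40 − 8 = 32.00.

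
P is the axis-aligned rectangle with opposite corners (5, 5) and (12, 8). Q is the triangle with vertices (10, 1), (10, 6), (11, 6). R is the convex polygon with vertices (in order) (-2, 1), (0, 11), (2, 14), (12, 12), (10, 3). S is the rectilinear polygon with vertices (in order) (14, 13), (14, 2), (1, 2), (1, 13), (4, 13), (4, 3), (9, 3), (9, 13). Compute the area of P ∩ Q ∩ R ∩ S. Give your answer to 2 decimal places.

0.56

The intersection is the polygon with vertices (10.667,6), (10.444,5), (10,5), (10,6).
By the shoelace formula its area is 0.56.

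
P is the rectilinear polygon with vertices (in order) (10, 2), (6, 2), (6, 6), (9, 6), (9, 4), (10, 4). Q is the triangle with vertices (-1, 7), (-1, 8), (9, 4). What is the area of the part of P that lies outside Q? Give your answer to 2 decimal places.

|P| = 14, |P∩Q| = 0.45.
|P ∖ Q| = |P| − |P∩Q| = 14 − 0.45 = 13.55.

13.55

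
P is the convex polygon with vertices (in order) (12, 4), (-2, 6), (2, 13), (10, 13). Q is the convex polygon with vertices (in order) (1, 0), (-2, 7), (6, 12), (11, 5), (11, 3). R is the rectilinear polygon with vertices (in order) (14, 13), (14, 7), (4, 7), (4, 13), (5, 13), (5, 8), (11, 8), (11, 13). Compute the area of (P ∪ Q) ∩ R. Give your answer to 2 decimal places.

The region (P ∪ Q) ∩ R is the polygon with vertices (5,13), (5,8), (11,8), (11,8.5), (11.333,7), (4,7), (4,13).
By the shoelace formula its area is 12.25.

12.25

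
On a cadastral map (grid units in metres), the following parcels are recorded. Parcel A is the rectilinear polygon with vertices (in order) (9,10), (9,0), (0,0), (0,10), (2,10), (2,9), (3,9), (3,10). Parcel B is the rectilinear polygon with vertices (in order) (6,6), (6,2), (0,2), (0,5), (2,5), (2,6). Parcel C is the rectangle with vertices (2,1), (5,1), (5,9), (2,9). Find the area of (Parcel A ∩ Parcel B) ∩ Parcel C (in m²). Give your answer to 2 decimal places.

The region (Parcel A ∩ Parcel B) ∩ Parcel C is the polygon with vertices (2,6), (5,6), (5,2), (2,2), (2,5).
By the shoelace formula its area is 12.00.

12.00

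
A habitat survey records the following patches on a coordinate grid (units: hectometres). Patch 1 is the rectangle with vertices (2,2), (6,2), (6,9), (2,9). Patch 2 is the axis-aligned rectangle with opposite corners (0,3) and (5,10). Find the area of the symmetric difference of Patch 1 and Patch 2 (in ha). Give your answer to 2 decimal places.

27.00

|Patch 1∩Patch 2|: x∈[2,5], y∈[3,9] → 3·6 = 18.
|Patch 1 △ Patch 2| = |Patch 1| + |Patch 2| − 2·|Patch 1∩Patch 2| = 28 + 35 − 36 = 27.00.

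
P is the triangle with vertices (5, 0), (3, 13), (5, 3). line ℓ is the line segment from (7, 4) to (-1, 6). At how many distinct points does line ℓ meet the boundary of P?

2

The segment meets the boundary at (4.28,4.68), (4.684,4.579).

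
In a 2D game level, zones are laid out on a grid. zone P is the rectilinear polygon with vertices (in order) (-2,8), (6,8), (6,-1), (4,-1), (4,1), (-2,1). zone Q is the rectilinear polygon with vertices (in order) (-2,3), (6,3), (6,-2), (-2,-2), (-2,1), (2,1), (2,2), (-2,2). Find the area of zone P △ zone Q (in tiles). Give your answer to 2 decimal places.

64.00

|zone P| = 60, |zone Q| = 36, |zone P∩zone Q| = 16.
|zone P △ zone Q| = |zone P| + |zone Q| − 2·|zone P∩zone Q| = 60 + 36 − 32 = 64.00.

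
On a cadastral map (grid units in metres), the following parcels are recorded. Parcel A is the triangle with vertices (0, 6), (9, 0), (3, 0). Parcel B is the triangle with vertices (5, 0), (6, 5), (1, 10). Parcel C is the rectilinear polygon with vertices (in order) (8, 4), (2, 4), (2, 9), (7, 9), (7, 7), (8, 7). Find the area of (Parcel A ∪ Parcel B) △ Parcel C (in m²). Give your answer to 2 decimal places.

38.87

|Parcel A ∪ Parcel B| = 30.4332.
|(Parcel A ∪ Parcel B) ∩ Parcel C| = 9.7833.
|(Parcel A ∪ Parcel B) △ Parcel C| = 30.4332 + 28 − 19.5667 = 38.87.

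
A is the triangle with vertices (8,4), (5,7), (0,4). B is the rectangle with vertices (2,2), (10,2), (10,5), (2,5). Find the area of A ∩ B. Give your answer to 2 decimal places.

5.50

The intersection is the polygon with vertices (8,4), (2,4), (2,5), (7,5).
By the shoelace formula its area is 5.50.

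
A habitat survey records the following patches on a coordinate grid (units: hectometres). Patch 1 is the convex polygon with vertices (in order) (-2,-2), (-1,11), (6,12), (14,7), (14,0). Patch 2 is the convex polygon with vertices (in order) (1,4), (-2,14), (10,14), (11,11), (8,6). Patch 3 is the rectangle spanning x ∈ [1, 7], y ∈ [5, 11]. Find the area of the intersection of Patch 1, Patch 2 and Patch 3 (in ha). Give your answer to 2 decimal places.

35.11

The intersection is the polygon with vertices (4.5,5), (1,5), (1,11), (7,11), (7,5.714).
By the shoelace formula its area is 35.11.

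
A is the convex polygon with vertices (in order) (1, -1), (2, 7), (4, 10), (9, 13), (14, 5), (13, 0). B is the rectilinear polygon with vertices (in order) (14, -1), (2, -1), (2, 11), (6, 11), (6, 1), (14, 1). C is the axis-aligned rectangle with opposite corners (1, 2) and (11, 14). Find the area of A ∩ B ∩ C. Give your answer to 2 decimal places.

The intersection is the polygon with vertices (5.667,11), (6,11), (6,2), (2,2), (2,7), (4,10).
By the shoelace formula its area is 30.17.

30.17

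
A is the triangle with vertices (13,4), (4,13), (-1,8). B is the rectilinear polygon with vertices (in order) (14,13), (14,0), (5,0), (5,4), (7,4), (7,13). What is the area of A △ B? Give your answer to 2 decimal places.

|A| = 45, |B| = 99, |A∩B| = 12.8571.
|A △ B| = |A| + |B| − 2·|A∩B| = 45 + 99 − 25.7143 = 118.29.

118.29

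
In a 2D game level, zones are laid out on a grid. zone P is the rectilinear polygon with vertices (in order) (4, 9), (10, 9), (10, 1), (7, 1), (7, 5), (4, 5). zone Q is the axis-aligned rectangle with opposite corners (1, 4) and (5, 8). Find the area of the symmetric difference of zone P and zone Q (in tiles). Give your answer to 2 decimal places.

|zone P| = 36, |zone Q| = 16, |zone P∩zone Q| = 3.
|zone P △ zone Q| = |zone P| + |zone Q| − 2·|zone P∩zone Q| = 36 + 16 − 6 = 46.00.

46.00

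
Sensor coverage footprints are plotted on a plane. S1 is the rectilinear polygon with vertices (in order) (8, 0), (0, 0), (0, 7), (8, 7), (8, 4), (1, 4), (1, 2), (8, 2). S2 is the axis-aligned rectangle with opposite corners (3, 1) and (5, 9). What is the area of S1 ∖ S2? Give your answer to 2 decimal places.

|S1| = 42, |S1∩S2| = 8.
|S1 ∖ S2| = |S1| − |S1∩S2| = 42 − 8 = 34.00.

34.00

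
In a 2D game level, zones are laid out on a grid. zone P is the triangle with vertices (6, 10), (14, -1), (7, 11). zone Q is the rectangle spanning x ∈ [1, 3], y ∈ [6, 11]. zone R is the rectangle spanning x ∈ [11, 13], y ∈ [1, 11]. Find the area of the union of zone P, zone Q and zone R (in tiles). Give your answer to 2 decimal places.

38.26

By inclusion–exclusion:
Individual areas: |zone P| = 9.5, |zone Q| = 10, |zone R| = 20.
|zone P∩zone Q| = 0.
|zone P∩zone R| = 1.2389.
|zone Q∩zone R| = 0 (no overlap).
|zone P∩zone Q∩zone R| = 0.
|zone P ∪ zone Q ∪ zone R| = 39.5 − 1.2389 + 0 = 38.26.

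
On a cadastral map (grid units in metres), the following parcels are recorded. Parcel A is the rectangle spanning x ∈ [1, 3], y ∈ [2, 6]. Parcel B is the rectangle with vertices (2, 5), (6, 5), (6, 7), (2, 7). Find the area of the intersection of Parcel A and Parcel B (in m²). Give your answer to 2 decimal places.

|Parcel A∩Parcel B|: x∈[2,3], y∈[5,6] → 1·1 = 1.

1.00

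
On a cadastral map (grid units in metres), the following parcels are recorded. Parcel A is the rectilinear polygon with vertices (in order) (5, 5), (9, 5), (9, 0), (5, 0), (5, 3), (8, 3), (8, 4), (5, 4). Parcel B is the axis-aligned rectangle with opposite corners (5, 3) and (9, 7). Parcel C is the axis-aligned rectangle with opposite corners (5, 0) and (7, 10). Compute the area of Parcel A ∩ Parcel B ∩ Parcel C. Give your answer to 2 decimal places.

2.00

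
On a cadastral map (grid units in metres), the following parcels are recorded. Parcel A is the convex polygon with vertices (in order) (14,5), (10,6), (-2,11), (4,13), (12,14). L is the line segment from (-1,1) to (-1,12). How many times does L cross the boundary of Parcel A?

The segment meets the boundary at (-1,11.333), (-1,10.583).

2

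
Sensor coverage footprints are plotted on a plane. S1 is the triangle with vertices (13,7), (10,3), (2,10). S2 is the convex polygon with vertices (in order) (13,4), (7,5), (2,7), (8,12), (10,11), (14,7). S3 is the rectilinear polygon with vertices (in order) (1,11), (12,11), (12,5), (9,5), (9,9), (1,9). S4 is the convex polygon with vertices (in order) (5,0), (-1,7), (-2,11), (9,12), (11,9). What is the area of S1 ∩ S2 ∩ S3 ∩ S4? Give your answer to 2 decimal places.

1.40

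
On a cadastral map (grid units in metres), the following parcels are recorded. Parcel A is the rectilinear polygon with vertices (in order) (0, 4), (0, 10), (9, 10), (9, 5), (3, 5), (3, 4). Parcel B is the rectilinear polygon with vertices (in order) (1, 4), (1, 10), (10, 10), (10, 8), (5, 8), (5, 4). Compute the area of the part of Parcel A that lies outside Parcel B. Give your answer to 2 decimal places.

|Parcel A| = 48, |Parcel A∩Parcel B| = 30.
|Parcel A ∖ Parcel B| = |Parcel A| − |Parcel A∩Parcel B| = 48 − 30 = 18.00.

18.00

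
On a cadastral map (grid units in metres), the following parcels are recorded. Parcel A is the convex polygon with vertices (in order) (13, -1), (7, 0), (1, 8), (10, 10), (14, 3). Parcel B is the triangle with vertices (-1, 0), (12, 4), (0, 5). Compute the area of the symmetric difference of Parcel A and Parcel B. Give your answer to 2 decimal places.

|Parcel A| = 85, |Parcel B| = 30.5, |Parcel A∩Parcel B| = 10.8444.
|Parcel A △ Parcel B| = |Parcel A| + |Parcel B| − 2·|Parcel A∩Parcel B| = 85 + 30.5 − 21.6889 = 93.81.

93.81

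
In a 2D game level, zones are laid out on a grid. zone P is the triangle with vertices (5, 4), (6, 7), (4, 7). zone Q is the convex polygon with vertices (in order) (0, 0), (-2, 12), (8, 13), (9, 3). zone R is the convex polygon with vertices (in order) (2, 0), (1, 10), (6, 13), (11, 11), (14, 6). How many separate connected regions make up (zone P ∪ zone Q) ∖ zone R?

(zone P ∪ zone Q) ∖ zone R splits into 3 disjoint pieces (area 34.0948, area 0.6733, area 0.7381).

3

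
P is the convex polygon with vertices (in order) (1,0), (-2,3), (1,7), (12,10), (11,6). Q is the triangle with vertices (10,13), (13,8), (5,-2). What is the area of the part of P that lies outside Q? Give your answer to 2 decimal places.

50.54

|P| = 66, |P∩Q| = 15.4645.
|P ∖ Q| = |P| − |P∩Q| = 66 − 15.4645 = 50.54.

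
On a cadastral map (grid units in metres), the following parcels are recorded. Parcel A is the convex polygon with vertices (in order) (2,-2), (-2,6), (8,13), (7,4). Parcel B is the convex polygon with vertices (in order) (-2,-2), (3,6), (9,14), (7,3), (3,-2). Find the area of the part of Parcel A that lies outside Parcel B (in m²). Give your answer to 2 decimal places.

29.44

|Parcel A| = 73.5, |Parcel A∩Parcel B| = 44.0628.
|Parcel A ∖ Parcel B| = |Parcel A| − |Parcel A∩Parcel B| = 73.5 − 44.0628 = 29.44.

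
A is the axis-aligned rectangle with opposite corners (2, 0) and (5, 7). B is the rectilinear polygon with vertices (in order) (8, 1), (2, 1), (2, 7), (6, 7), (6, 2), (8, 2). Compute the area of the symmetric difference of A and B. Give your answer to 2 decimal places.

11.00

|A| = 21, |B| = 26, |A∩B| = 18.
|A △ B| = |A| + |B| − 2·|A∩B| = 21 + 26 − 36 = 11.00.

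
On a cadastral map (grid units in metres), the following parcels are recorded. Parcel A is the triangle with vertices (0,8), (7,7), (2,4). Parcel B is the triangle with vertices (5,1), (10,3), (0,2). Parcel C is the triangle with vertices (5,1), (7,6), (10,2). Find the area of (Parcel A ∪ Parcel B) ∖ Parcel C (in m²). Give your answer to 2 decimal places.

17.28

|Parcel A ∪ Parcel B| = 20.5.
|(Parcel A ∪ Parcel B) ∩ Parcel C| = 3.2209.
|(Parcel A ∪ Parcel B) ∖ Parcel C| = 20.5 − 3.2209 = 17.28.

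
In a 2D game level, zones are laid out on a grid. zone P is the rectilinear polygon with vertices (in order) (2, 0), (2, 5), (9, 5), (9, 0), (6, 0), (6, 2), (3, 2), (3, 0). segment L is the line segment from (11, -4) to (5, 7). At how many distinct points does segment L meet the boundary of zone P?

The segment meets the boundary at (6.091,5), (8.818,0).

2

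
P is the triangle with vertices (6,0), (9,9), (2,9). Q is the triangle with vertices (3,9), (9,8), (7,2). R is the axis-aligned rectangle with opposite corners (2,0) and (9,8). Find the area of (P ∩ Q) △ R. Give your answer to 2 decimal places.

|P ∩ Q| = 17.0526.
|(P ∩ Q) ∩ R| = 14.3471.
|(P ∩ Q) △ R| = 17.0526 + 56 − 28.6942 = 44.36.

44.36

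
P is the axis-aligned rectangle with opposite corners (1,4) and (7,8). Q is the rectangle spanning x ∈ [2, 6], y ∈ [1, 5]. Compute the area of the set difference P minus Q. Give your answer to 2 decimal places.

20.00

|P∩Q|: x∈[2,6], y∈[4,5] → 4·1 = 4.
|P| = 24.
|P ∖ Q| = |P| − |P∩Q| = 24 − 4 = 20.00.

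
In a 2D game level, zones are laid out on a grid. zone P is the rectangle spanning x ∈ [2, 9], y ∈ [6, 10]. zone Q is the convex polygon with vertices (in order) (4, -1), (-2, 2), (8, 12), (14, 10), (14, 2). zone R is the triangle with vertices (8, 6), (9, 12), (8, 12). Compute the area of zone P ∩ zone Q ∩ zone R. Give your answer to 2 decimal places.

1.33

The intersection is the polygon with vertices (8.667,10), (8,6), (8,10).
By the shoelace formula its area is 1.33.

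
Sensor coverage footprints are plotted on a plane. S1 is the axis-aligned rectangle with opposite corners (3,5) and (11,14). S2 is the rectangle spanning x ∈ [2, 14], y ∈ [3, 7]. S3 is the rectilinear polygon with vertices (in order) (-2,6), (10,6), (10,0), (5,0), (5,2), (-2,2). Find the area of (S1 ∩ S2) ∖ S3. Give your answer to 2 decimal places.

|S1 ∩ S2| = 16.
|(S1 ∩ S2) ∩ S3| = 7.
|(S1 ∩ S2) ∖ S3| = 16 − 7 = 9.00.

9.00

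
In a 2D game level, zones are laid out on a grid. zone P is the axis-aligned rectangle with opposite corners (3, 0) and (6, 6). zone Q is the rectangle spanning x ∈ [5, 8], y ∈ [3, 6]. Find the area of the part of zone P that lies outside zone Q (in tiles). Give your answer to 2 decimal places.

15.00

|zone P∩zone Q|: x∈[5,6], y∈[3,6] → 1·3 = 3.
|zone P| = 18.
|zone P ∖ zone Q| = |zone P| − |zone P∩zone Q| = 18 − 3 = 15.00.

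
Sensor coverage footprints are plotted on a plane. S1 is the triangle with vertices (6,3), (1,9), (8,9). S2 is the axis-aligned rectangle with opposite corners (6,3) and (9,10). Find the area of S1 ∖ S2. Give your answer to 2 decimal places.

15.00

|S1| = 21, |S1∩S2| = 6.
|S1 ∖ S2| = |S1| − |S1∩S2| = 21 − 6 = 15.00.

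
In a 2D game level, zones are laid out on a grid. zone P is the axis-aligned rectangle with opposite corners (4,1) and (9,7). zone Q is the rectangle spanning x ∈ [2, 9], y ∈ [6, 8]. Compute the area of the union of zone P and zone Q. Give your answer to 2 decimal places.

By inclusion–exclusion:
Individual areas: |zone P| = 30, |zone Q| = 14.
|zone P∩zone Q|: x∈[4,9], y∈[6,7] → 5·1 = 5.
|zone P ∪ zone Q| = 44 − 5 = 39.00.

39.00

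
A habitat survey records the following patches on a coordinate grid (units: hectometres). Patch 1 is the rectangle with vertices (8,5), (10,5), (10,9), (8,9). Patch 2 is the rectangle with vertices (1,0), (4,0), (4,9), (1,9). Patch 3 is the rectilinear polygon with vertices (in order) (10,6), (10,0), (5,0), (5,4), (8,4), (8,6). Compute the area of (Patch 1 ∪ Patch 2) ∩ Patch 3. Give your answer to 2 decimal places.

The region (Patch 1 ∪ Patch 2) ∩ Patch 3 is the polygon with vertices (10,5), (8,5), (8,6), (10,6).
By the shoelace formula its area is 2.00.

2.00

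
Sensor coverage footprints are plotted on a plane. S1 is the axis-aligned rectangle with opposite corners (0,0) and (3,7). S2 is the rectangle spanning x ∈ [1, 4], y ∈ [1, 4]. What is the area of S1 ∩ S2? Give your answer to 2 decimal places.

6.00

|S1∩S2|: x∈[1,3], y∈[1,4] → 2·3 = 6.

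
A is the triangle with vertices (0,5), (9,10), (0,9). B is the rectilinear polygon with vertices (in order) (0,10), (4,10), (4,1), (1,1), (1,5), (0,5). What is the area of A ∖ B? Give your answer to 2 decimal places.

5.56

|A| = 18, |A∩B| = 12.4444.
|A ∖ B| = |A| − |A∩B| = 18 − 12.4444 = 5.56.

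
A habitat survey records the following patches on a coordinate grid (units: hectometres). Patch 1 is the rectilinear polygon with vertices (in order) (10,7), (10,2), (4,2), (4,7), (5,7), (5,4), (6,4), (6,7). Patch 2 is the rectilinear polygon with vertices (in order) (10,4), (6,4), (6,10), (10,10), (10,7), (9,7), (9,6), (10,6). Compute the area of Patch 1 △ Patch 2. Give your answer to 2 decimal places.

|Patch 1| = 27, |Patch 2| = 23, |Patch 1∩Patch 2| = 11.
|Patch 1 △ Patch 2| = |Patch 1| + |Patch 2| − 2·|Patch 1∩Patch 2| = 27 + 23 − 22 = 28.00.

28.00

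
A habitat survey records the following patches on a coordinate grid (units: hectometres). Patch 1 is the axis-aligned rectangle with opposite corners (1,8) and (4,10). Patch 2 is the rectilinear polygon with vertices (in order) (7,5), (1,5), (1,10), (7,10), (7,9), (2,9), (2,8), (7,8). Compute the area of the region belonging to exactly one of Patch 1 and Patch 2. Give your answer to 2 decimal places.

23.00

|Patch 1| = 6, |Patch 2| = 25, |Patch 1∩Patch 2| = 4.
|Patch 1 △ Patch 2| = |Patch 1| + |Patch 2| − 2·|Patch 1∩Patch 2| = 6 + 25 − 8 = 23.00.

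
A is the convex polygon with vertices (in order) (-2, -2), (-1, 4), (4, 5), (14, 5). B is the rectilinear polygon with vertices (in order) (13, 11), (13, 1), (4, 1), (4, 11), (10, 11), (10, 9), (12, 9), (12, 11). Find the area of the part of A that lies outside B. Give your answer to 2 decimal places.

28.00

|A| = 49.5, |A∩B| = 21.4955.
|A ∖ B| = |A| − |A∩B| = 49.5 − 21.4955 = 28.00.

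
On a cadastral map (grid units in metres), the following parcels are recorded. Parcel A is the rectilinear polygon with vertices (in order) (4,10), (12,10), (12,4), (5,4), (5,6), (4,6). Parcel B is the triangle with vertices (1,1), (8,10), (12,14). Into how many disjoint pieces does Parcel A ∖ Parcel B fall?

Parcel A ∖ Parcel B splits into 2 disjoint pieces (area 9.7778, area 34.2762).

2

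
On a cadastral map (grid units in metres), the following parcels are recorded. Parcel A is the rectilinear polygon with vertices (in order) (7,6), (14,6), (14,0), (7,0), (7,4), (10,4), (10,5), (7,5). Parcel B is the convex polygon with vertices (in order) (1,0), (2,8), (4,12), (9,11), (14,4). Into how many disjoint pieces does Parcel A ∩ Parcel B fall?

1

Parcel A ∩ Parcel B is a single connected region.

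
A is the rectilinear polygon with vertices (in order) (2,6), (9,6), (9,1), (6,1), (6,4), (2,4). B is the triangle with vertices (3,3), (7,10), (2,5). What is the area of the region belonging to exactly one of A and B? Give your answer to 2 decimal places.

23.43

|A| = 23, |B| = 7.5, |A∩B| = 3.5357.
|A △ B| = |A| + |B| − 2·|A∩B| = 23 + 7.5 − 7.0714 = 23.43.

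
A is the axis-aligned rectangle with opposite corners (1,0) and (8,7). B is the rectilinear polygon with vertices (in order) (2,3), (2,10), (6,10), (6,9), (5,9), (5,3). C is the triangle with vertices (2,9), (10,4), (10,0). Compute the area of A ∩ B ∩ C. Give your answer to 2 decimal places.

0.84

The intersection is the polygon with vertices (5,5.625), (3.778,7), (5,7).
By the shoelace formula its area is 0.84.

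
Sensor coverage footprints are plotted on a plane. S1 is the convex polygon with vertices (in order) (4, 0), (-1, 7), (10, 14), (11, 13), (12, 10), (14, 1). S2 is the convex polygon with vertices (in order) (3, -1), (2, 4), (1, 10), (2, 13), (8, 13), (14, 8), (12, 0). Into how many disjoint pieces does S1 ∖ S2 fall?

S1 ∖ S2 splits into 3 disjoint pieces (area 7.5479, area 6.4344, area 3.3997).

3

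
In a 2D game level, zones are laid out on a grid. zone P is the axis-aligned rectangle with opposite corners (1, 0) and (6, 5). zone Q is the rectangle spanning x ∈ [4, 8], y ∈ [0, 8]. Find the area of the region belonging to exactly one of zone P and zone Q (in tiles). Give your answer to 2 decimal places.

|zone P∩zone Q|: x∈[4,6], y∈[0,5] → 2·5 = 10.
|zone P △ zone Q| = |zone P| + |zone Q| − 2·|zone P∩zone Q| = 25 + 32 − 20 = 37.00.

37.00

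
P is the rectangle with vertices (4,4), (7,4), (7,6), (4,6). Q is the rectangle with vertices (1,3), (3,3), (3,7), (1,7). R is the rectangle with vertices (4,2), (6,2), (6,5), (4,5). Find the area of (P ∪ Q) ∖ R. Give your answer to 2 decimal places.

12.00

|P ∪ Q| = 14.
|(P ∪ Q) ∩ R| = 2.
|(P ∪ Q) ∖ R| = 14 − 2 = 12.00.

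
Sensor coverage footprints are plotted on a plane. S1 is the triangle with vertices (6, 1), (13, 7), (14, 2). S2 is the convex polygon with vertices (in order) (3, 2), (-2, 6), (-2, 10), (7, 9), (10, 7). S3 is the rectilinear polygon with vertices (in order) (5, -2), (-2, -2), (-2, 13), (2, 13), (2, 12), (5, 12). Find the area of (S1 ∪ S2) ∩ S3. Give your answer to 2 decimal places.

41.85

The region (S1 ∪ S2) ∩ S3 is the polygon with vertices (-2,10), (5,9.222), (5,3.429), (3,2), (-2,6).
By the shoelace formula its area is 41.85.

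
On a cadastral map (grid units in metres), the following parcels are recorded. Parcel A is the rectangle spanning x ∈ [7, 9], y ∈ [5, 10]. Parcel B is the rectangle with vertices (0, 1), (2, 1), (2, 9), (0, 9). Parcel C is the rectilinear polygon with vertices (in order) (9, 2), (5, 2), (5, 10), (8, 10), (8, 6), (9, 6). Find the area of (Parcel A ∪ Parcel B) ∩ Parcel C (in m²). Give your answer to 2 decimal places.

6.00

The region (Parcel A ∪ Parcel B) ∩ Parcel C is the polygon with vertices (9,5), (7,5), (7,10), (8,10), (8,6), (9,6).
By the shoelace formula its area is 6.00.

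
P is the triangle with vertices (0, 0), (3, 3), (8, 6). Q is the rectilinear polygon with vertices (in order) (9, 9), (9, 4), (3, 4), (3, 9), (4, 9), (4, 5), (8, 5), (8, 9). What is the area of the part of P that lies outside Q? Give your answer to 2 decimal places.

2.50

|P| = 3, |P∩Q| = 0.5.
|P ∖ Q| = |P| − |P∩Q| = 3 − 0.5 = 2.50.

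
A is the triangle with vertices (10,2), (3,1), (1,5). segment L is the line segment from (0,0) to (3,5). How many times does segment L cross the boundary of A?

The segment meets the boundary at (2.667,4.444), (1.909,3.182).

2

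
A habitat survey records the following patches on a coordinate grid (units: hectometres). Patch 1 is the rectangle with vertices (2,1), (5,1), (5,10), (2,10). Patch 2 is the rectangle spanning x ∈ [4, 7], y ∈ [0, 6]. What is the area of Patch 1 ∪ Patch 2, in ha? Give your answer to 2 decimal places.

By inclusion–exclusion:
Individual areas: |Patch 1| = 27, |Patch 2| = 18.
|Patch 1∩Patch 2|: x∈[4,5], y∈[1,6] → 1·5 = 5.
|Patch 1 ∪ Patch 2| = 45 − 5 = 40.00.

40.00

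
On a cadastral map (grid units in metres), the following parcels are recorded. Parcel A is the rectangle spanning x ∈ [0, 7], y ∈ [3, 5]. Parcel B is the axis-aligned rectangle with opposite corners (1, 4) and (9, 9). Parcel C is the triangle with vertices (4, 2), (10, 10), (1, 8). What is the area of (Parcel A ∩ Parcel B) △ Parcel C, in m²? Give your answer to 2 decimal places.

|Parcel A ∩ Parcel B| = 6.
|(Parcel A ∩ Parcel B) ∩ Parcel C| = 3.125.
|(Parcel A ∩ Parcel B) △ Parcel C| = 6 + 30 − 6.25 = 29.75.

29.75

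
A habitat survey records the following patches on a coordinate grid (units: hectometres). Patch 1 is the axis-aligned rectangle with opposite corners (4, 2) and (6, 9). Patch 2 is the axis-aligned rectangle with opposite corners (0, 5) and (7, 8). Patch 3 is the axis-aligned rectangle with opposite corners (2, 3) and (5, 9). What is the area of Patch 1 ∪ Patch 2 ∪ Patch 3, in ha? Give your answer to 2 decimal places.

By inclusion–exclusion:
Individual areas: |Patch 1| = 14, |Patch 2| = 21, |Patch 3| = 18.
|Patch 1∩Patch 2|: x∈[4,6], y∈[5,8] → 2·3 = 6.
|Patch 1∩Patch 3|: x∈[4,5], y∈[3,9] → 1·6 = 6.
|Patch 2∩Patch 3|: x∈[2,5], y∈[5,8] → 3·3 = 9.
|Patch 1∩Patch 2∩Patch 3| = 3.
|Patch 1 ∪ Patch 2 ∪ Patch 3| = 53 − 21 + 3 = 35.00.

35.00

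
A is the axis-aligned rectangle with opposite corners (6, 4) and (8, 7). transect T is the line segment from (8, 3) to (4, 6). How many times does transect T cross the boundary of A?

2

The segment meets the boundary at (6,4.5), (6.667,4).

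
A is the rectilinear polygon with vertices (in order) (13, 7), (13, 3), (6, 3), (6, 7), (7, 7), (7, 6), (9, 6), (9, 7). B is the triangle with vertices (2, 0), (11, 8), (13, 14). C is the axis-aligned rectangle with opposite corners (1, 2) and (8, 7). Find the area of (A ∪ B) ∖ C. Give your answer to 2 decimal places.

31.34

|A ∪ B| = 41.5713.
|(A ∪ B) ∩ C| = 10.233.
|(A ∪ B) ∖ C| = 41.5713 − 10.233 = 31.34.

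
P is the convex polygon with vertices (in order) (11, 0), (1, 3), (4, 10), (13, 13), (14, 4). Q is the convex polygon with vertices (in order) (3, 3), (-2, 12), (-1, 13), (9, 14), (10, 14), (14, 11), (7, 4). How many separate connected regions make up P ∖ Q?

P ∖ Q splits into 2 disjoint pieces (area 51.0823, area 0.8159).

2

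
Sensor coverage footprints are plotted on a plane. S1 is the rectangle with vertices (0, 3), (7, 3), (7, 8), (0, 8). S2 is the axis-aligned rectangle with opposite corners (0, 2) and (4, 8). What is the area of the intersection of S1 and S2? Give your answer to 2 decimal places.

20.00

|S1∩S2|: x∈[0,4], y∈[3,8] → 4·5 = 20.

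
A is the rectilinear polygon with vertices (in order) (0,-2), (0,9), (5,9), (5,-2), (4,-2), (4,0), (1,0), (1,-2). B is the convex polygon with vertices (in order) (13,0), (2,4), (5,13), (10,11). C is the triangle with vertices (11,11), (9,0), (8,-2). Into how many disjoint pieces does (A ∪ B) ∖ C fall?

(A ∪ B) ∖ C splits into 2 disjoint pieces (area 99.5308, area 14.8713).

2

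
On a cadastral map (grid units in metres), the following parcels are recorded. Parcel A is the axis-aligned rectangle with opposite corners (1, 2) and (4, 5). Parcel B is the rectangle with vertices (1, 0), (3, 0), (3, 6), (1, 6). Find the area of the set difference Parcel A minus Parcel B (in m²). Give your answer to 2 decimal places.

3.00

|Parcel A∩Parcel B|: x∈[1,3], y∈[2,5] → 2·3 = 6.
|Parcel A| = 9.
|Parcel A ∖ Parcel B| = |Parcel A| − |Parcel A∩Parcel B| = 9 − 6 = 3.00.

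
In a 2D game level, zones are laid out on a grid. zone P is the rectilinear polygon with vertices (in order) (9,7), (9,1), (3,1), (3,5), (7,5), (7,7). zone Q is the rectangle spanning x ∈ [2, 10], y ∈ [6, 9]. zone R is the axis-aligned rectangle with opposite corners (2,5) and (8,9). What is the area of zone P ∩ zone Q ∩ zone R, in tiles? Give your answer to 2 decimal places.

1.00

The intersection is the polygon with vertices (7,6), (7,7), (8,7), (8,6).
By the shoelace formula its area is 1.00.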